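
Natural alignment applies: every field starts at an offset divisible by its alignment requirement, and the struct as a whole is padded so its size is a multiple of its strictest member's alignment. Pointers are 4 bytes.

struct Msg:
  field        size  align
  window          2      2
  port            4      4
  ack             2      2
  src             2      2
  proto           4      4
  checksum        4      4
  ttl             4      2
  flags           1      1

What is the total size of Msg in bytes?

28

0..2  window  (2B, 2-aligned)
2..4  -- padding (2B)
4..8  port  (4B, 4-aligned)
8..10  ack  (2B, 2-aligned)
10..12  src  (2B, 2-aligned)
12..16  proto  (4B, 4-aligned)
16..20  checksum  (4B, 4-aligned)
20..24  ttl  (4B, 2-aligned)
24..25  flags  (1B, 1-aligned)
25..28  -- tail padding (3B)
sizeof = 28, alignof = 4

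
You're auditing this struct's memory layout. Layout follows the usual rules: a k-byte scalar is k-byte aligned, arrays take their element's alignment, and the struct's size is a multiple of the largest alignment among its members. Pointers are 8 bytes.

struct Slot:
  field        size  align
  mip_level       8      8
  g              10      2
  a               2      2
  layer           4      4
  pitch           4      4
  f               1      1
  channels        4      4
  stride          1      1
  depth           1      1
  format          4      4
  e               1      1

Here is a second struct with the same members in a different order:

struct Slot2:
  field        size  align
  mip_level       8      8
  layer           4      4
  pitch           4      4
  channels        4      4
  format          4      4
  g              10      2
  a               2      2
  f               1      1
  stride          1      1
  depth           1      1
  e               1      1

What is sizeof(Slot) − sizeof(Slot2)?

mip_level at 0 (size 8, align 8) → ends 8
g at 8 (size 10, align 2) → ends 18
a at 18 (size 2, align 2) → ends 20
layer at 20 (size 4, align 4) → ends 24
pitch at 24 (size 4, align 4) → ends 28
f at 28 (size 1, align 1) → ends 29
pad 3 to align 4 for channels
channels at 32 (size 4, align 4) → ends 36
stride at 36 (size 1, align 1) → ends 37
depth at 37 (size 1, align 1) → ends 38
pad 2 to align 4 for format
format at 40 (size 4, align 4) → ends 44
e at 44 (size 1, align 1) → ends 45
tail pad 3 to reach multiple of 8
total 48 bytes, alignment 8
— Slot2 —
mip_level at 0 (size 8, align 8) → ends 8
layer at 8 (size 4, align 4) → ends 12
pitch at 12 (size 4, align 4) → ends 16
channels at 16 (size 4, align 4) → ends 20
format at 20 (size 4, align 4) → ends 24
g at 24 (size 10, align 2) → ends 34
a at 34 (size 2, align 2) → ends 36
f at 36 (size 1, align 1) → ends 37
stride at 37 (size 1, align 1) → ends 38
depth at 38 (size 1, align 1) → ends 39
e at 39 (size 1, align 1) → ends 40
total 40 bytes, alignment 8
48 − 40 = 8

8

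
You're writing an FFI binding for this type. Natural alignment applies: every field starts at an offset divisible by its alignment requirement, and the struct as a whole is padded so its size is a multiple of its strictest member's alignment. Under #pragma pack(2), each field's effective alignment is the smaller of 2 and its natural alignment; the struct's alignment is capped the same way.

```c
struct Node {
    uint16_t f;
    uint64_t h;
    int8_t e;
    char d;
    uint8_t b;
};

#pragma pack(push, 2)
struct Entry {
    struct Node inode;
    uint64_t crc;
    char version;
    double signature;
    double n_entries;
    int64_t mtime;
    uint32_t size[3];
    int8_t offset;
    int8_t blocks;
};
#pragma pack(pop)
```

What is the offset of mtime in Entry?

Node: 0..2  f  (2B, 2-aligned); 2..8  -- padding (6B); 8..16  h  (8B, 8-aligned); 16..17  e  (1B, 1-aligned); 17..18  d  (1B, 1-aligned); 18..19  b  (1B, 1-aligned); 19..24  -- tail padding (5B); sizeof = 24, alignof = 8
0..24  inode  (24B, 2-aligned)
24..32  crc  (8B, 2-aligned)
32..33  version  (1B, 1-aligned)
33..34  -- padding (1B)
34..42  signature  (8B, 2-aligned)
42..50  n_entries  (8B, 2-aligned)
50..58  mtime  (8B, 2-aligned)

50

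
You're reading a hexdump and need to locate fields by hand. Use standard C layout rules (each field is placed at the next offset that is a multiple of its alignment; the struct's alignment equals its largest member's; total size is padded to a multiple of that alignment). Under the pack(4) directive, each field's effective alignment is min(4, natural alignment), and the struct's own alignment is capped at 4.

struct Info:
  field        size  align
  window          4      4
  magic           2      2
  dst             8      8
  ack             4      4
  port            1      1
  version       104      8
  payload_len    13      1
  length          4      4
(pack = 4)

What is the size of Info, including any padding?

0..4  window  (4B, 4-aligned)
4..6  magic  (2B, 2-aligned)
6..8  -- padding (2B)
8..16  dst  (8B, 4-aligned)
16..20  ack  (4B, 4-aligned)
20..21  port  (1B, 1-aligned)
21..24  -- padding (3B)
24..128  version  (104B, 4-aligned)
128..141  payload_len  (13B, 1-aligned)
141..144  -- padding (3B)
144..148  length  (4B, 4-aligned)
sizeof = 148, alignof = 4

148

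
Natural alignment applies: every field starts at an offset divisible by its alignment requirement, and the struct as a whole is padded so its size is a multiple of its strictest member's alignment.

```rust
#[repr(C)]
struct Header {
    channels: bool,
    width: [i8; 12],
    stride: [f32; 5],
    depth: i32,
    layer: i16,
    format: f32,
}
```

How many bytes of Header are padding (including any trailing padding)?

5

0..1  channels  (1B, 1-aligned)
1..13  width  (12B, 1-aligned)
13..16  -- padding (3B)
16..36  stride  (20B, 4-aligned)
36..40  depth  (4B, 4-aligned)
40..42  layer  (2B, 2-aligned)
42..44  -- padding (2B)
44..48  format  (4B, 4-aligned)
sizeof = 48, alignof = 4
data bytes 43, size 48 → padding 5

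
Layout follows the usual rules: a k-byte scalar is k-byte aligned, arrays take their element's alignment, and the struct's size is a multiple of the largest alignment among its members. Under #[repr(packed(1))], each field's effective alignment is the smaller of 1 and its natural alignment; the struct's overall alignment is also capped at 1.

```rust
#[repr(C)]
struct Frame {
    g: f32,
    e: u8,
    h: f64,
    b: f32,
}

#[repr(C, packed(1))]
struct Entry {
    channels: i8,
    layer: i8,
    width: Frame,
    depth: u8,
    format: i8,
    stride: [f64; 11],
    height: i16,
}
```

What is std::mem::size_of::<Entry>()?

Frame: 0..4  g  (4B, 4-aligned); 4..5  e  (1B, 1-aligned); 5..8  -- padding (3B); 8..16  h  (8B, 8-aligned); 16..20  b  (4B, 4-aligned); 20..24  -- tail padding (4B); sizeof = 24, alignof = 8
0..1  channels  (1B, 1-aligned)
1..2  layer  (1B, 1-aligned)
2..26  width  (24B, 1-aligned)
26..27  depth  (1B, 1-aligned)
27..28  format  (1B, 1-aligned)
28..116  stride  (88B, 1-aligned)
116..118  height  (2B, 1-aligned)
sizeof = 118, alignof = 1

118 bytes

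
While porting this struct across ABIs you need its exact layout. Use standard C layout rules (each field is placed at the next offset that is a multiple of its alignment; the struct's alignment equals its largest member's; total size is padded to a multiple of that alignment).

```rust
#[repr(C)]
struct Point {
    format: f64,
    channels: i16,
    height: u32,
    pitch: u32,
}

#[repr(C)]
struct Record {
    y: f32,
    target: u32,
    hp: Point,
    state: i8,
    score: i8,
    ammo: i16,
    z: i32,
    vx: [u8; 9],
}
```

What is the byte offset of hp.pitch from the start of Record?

24

Point: @0: format [8B, align 8] → 8; @8: channels [2B, align 2] → 10; +2 pad (align 4); @12: height [4B, align 4] → 16; @16: pitch [4B, align 4] → 20; +4 tail pad (align 8); size 24, align 8
@0: y [4B, align 4] → 4
@4: target [4B, align 4] → 8
@8: hp [24B, align 8] → 32
within Point: pitch at 16
8 + 16 = 24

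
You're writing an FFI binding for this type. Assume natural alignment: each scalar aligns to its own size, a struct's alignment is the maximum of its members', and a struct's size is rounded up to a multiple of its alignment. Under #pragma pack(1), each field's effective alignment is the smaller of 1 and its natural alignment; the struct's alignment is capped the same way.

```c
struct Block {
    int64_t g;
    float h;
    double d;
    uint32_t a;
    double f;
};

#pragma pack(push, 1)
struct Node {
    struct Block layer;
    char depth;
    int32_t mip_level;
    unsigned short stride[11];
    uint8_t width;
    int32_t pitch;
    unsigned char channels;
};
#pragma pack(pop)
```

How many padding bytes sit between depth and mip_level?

Block: 0..8  g  (8B, 8-aligned); 8..12  h  (4B, 4-aligned); 12..16  -- padding (4B); 16..24  d  (8B, 8-aligned); 24..28  a  (4B, 4-aligned); 28..32  -- padding (4B); 32..40  f  (8B, 8-aligned); sizeof = 40, alignof = 8
0..40  layer  (40B, 1-aligned)
40..41  depth  (1B, 1-aligned)
41..45  mip_level  (4B, 1-aligned)

0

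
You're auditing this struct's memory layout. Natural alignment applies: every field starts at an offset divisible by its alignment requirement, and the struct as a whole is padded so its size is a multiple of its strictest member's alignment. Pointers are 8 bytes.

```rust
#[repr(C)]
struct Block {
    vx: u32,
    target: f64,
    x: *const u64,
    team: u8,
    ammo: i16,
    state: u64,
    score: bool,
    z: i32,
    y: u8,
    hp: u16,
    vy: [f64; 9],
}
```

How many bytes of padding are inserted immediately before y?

0

vx at 0 (size 4, align 4) → ends 4
pad 4 to align 8 for target
target at 8 (size 8, align 8) → ends 16
x at 16 (size 8, align 8) → ends 24
team at 24 (size 1, align 1) → ends 25
pad 1 to align 2 for ammo
ammo at 26 (size 2, align 2) → ends 28
pad 4 to align 8 for state
state at 32 (size 8, align 8) → ends 40
score at 40 (size 1, align 1) → ends 41
pad 3 to align 4 for z
z at 44 (size 4, align 4) → ends 48
y at 48 (size 1, align 1) → ends 49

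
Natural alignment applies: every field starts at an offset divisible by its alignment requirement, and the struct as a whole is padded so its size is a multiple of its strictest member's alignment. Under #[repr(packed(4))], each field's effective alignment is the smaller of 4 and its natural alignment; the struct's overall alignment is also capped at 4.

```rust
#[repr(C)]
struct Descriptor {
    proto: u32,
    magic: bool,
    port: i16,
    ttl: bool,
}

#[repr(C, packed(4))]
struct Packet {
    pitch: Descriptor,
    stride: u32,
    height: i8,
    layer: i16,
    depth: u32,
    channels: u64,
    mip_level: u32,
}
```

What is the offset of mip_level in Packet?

32

Descriptor: proto at 0 (size 4, align 4) → ends 4; magic at 4 (size 1, align 1) → ends 5; pad 1 to align 2 for port; port at 6 (size 2, align 2) → ends 8; ttl at 8 (size 1, align 1) → ends 9; tail pad 3 to reach multiple of 4; total 12 bytes, alignment 4
pitch at 0 (size 12, align 4) → ends 12
stride at 12 (size 4, align 4) → ends 16
height at 16 (size 1, align 1) → ends 17
pad 1 to align 2 for layer
layer at 18 (size 2, align 2) → ends 20
depth at 20 (size 4, align 4) → ends 24
channels at 24 (size 8, align 4) → ends 32
mip_level at 32 (size 4, align 4) → ends 36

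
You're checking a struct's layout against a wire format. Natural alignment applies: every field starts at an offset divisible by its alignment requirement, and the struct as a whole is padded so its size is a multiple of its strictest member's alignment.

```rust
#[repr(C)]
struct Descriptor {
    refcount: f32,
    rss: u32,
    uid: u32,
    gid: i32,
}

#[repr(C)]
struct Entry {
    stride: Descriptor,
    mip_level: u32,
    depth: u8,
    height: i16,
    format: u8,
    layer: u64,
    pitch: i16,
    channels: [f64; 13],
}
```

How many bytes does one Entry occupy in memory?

Descriptor: @0: refcount [4B, align 4] → 4; @4: rss [4B, align 4] → 8; @8: uid [4B, align 4] → 12; @12: gid [4B, align 4] → 16; size 16, align 4
@0: stride [16B, align 4] → 16
@16: mip_level [4B, align 4] → 20
@20: depth [1B, align 1] → 21
+1 pad (align 2)
@22: height [2B, align 2] → 24
@24: format [1B, align 1] → 25
+7 pad (align 8)
@32: layer [8B, align 8] → 40
@40: pitch [2B, align 2] → 42
+6 pad (align 8)
@48: channels [104B, align 8] → 152
size 152, align 8

152 bytes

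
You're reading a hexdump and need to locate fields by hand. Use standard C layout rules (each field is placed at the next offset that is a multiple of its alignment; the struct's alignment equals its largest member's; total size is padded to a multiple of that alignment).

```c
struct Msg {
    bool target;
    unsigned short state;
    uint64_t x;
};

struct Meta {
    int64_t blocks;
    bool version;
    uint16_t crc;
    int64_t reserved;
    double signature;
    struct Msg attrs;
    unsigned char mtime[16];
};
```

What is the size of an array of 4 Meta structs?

256

Msg: 0..1  target  (1B, 1-aligned); 1..2  -- padding (1B); 2..4  state  (2B, 2-aligned); 4..8  -- padding (4B); 8..16  x  (8B, 8-aligned); sizeof = 16, alignof = 8
0..8  blocks  (8B, 8-aligned)
8..9  version  (1B, 1-aligned)
9..10  -- padding (1B)
10..12  crc  (2B, 2-aligned)
12..16  -- padding (4B)
16..24  reserved  (8B, 8-aligned)
24..32  signature  (8B, 8-aligned)
32..48  attrs  (16B, 8-aligned)
48..64  mtime  (16B, 1-aligned)
sizeof = 64, alignof = 8
array of 4: 4 × 64 = 256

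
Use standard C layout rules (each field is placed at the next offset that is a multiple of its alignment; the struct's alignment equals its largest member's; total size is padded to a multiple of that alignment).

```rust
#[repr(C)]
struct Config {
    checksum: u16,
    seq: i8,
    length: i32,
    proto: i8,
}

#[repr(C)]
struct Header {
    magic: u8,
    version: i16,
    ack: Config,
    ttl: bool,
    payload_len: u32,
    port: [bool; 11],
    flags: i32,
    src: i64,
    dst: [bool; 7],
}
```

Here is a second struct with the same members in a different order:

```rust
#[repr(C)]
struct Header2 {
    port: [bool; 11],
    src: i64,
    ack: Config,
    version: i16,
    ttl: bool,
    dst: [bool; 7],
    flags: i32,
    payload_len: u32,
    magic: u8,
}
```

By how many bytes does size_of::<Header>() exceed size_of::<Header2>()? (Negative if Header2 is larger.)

Config: checksum at 0 (size 2, align 2) → ends 2; seq at 2 (size 1, align 1) → ends 3; pad 1 to align 4 for length; length at 4 (size 4, align 4) → ends 8; proto at 8 (size 1, align 1) → ends 9; tail pad 3 to reach multiple of 4; total 12 bytes, alignment 4
magic at 0 (size 1, align 1) → ends 1
pad 1 to align 2 for version
version at 2 (size 2, align 2) → ends 4
ack at 4 (size 12, align 4) → ends 16
ttl at 16 (size 1, align 1) → ends 17
pad 3 to align 4 for payload_len
payload_len at 20 (size 4, align 4) → ends 24
port at 24 (size 11, align 1) → ends 35
pad 1 to align 4 for flags
flags at 36 (size 4, align 4) → ends 40
src at 40 (size 8, align 8) → ends 48
dst at 48 (size 7, align 1) → ends 55
tail pad 1 to reach multiple of 8
total 56 bytes, alignment 8
— Header2 —
port at 0 (size 11, align 1) → ends 11
pad 5 to align 8 for src
src at 16 (size 8, align 8) → ends 24
ack at 24 (size 12, align 4) → ends 36
version at 36 (size 2, align 2) → ends 38
ttl at 38 (size 1, align 1) → ends 39
dst at 39 (size 7, align 1) → ends 46
pad 2 to align 4 for flags
flags at 48 (size 4, align 4) → ends 52
payload_len at 52 (size 4, align 4) → ends 56
magic at 56 (size 1, align 1) → ends 57
tail pad 7 to reach multiple of 8
total 64 bytes, alignment 8
56 − 64 = -8

-8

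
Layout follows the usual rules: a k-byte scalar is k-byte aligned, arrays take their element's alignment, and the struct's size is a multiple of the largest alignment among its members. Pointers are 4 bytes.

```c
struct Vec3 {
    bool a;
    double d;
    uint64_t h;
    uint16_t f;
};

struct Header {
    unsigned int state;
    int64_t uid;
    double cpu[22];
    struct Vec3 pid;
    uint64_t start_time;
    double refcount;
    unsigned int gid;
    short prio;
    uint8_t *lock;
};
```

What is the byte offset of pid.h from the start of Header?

208

Vec3: a at 0 (size 1, align 1) → ends 1; pad 7 to align 8 for d; d at 8 (size 8, align 8) → ends 16; h at 16 (size 8, align 8) → ends 24; f at 24 (size 2, align 2) → ends 26; tail pad 6 to reach multiple of 8; total 32 bytes, alignment 8
state at 0 (size 4, align 4) → ends 4
pad 4 to align 8 for uid
uid at 8 (size 8, align 8) → ends 16
cpu at 16 (size 176, align 8) → ends 192
pid at 192 (size 32, align 8) → ends 224
within Vec3: h at 16
192 + 16 = 208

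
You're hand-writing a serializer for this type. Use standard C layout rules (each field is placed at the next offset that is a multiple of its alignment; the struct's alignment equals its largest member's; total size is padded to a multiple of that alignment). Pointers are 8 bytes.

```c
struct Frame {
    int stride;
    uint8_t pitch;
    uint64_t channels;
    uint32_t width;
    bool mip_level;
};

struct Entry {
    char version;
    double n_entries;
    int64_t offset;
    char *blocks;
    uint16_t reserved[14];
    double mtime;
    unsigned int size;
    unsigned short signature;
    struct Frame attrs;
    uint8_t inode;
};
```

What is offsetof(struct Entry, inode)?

104

Frame: 0..4  stride  (4B, 4-aligned); 4..5  pitch  (1B, 1-aligned); 5..8  -- padding (3B); 8..16  channels  (8B, 8-aligned); 16..20  width  (4B, 4-aligned); 20..21  mip_level  (1B, 1-aligned); 21..24  -- tail padding (3B); sizeof = 24, alignof = 8
0..1  version  (1B, 1-aligned)
1..8  -- padding (7B)
8..16  n_entries  (8B, 8-aligned)
16..24  offset  (8B, 8-aligned)
24..32  blocks  (8B, 8-aligned)
32..60  reserved  (28B, 2-aligned)
60..64  -- padding (4B)
64..72  mtime  (8B, 8-aligned)
72..76  size  (4B, 4-aligned)
76..78  signature  (2B, 2-aligned)
78..80  -- padding (2B)
80..104  attrs  (24B, 8-aligned)
104..105  inode  (1B, 1-aligned)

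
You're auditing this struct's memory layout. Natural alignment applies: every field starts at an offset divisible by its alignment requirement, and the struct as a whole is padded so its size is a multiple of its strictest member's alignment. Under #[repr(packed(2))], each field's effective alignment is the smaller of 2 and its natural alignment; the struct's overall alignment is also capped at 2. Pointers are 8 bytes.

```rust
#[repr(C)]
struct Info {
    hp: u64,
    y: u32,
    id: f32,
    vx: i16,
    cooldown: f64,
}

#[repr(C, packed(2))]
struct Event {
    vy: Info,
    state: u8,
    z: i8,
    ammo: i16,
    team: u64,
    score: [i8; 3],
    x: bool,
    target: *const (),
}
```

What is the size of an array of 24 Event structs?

Info: hp at 0 (size 8, align 8) → ends 8; y at 8 (size 4, align 4) → ends 12; id at 12 (size 4, align 4) → ends 16; vx at 16 (size 2, align 2) → ends 18; pad 6 to align 8 for cooldown; cooldown at 24 (size 8, align 8) → ends 32; total 32 bytes, alignment 8
vy at 0 (size 32, align 2) → ends 32
state at 32 (size 1, align 1) → ends 33
z at 33 (size 1, align 1) → ends 34
ammo at 34 (size 2, align 2) → ends 36
team at 36 (size 8, align 2) → ends 44
score at 44 (size 3, align 1) → ends 47
x at 47 (size 1, align 1) → ends 48
target at 48 (size 8, align 2) → ends 56
total 56 bytes, alignment 2
array of 24: 24 × 56 = 1344

1344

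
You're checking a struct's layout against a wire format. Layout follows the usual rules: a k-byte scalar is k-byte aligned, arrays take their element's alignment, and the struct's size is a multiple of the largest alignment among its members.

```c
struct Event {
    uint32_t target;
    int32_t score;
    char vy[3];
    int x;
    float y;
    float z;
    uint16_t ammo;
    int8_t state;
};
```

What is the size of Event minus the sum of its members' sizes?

2

@0: target [4B, align 4] → 4
@4: score [4B, align 4] → 8
@8: vy [3B, align 1] → 11
+1 pad (align 4)
@12: x [4B, align 4] → 16
@16: y [4B, align 4] → 20
@20: z [4B, align 4] → 24
@24: ammo [2B, align 2] → 26
@26: state [1B, align 1] → 27
+1 tail pad (align 4)
size 28, align 4
data bytes 26, size 28 → padding 2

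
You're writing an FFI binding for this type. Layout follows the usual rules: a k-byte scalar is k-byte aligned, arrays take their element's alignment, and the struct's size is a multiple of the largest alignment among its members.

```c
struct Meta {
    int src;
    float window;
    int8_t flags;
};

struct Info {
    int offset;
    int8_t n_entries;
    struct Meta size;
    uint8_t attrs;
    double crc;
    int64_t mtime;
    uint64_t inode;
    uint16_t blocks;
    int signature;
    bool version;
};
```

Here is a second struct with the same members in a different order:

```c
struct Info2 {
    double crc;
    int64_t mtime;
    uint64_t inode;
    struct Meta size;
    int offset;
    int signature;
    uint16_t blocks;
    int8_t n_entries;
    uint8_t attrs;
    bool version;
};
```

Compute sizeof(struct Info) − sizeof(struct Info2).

Meta: 0..4  src  (4B, 4-aligned); 4..8  window  (4B, 4-aligned); 8..9  flags  (1B, 1-aligned); 9..12  -- tail padding (3B); sizeof = 12, alignof = 4
0..4  offset  (4B, 4-aligned)
4..5  n_entries  (1B, 1-aligned)
5..8  -- padding (3B)
8..20  size  (12B, 4-aligned)
20..21  attrs  (1B, 1-aligned)
21..24  -- padding (3B)
24..32  crc  (8B, 8-aligned)
32..40  mtime  (8B, 8-aligned)
40..48  inode  (8B, 8-aligned)
48..50  blocks  (2B, 2-aligned)
50..52  -- padding (2B)
52..56  signature  (4B, 4-aligned)
56..57  version  (1B, 1-aligned)
57..64  -- tail padding (7B)
sizeof = 64, alignof = 8
— Info2 —
0..8  crc  (8B, 8-aligned)
8..16  mtime  (8B, 8-aligned)
16..24  inode  (8B, 8-aligned)
24..36  size  (12B, 4-aligned)
36..40  offset  (4B, 4-aligned)
40..44  signature  (4B, 4-aligned)
44..46  blocks  (2B, 2-aligned)
46..47  n_entries  (1B, 1-aligned)
47..48  attrs  (1B, 1-aligned)
48..49  version  (1B, 1-aligned)
49..56  -- tail padding (7B)
sizeof = 56, alignof = 8
64 − 56 = 8

8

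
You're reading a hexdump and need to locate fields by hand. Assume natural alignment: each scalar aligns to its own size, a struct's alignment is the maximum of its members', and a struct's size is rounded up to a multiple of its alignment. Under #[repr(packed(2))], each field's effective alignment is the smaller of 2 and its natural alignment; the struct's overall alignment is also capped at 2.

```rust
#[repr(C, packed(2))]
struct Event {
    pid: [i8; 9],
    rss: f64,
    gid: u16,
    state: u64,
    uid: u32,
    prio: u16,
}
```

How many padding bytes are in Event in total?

0..9  pid  (9B, 1-aligned)
9..10  -- padding (1B)
10..18  rss  (8B, 2-aligned)
18..20  gid  (2B, 2-aligned)
20..28  state  (8B, 2-aligned)
28..32  uid  (4B, 2-aligned)
32..34  prio  (2B, 2-aligned)
sizeof = 34, alignof = 2
data bytes 33, size 34 → padding 1

1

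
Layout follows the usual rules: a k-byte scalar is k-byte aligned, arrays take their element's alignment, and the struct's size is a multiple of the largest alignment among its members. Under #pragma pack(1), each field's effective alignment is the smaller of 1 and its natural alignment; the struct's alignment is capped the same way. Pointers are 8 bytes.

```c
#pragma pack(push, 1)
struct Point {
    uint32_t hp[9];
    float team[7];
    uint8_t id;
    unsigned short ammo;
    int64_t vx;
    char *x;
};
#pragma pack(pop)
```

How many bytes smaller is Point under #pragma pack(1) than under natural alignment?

5

natural layout:
  0..36  hp  (36B, 4-aligned)
  36..64  team  (28B, 4-aligned)
  64..65  id  (1B, 1-aligned)
  65..66  -- padding (1B)
  66..68  ammo  (2B, 2-aligned)
  68..72  -- padding (4B)
  72..80  vx  (8B, 8-aligned)
  80..88  x  (8B, 8-aligned)
  sizeof = 88, alignof = 8
packed(1) layout:
  0..36  hp  (36B, 1-aligned)
  36..64  team  (28B, 1-aligned)
  64..65  id  (1B, 1-aligned)
  65..67  ammo  (2B, 1-aligned)
  67..75  vx  (8B, 1-aligned)
  75..83  x  (8B, 1-aligned)
  sizeof = 83, alignof = 1
88 − 83 = 5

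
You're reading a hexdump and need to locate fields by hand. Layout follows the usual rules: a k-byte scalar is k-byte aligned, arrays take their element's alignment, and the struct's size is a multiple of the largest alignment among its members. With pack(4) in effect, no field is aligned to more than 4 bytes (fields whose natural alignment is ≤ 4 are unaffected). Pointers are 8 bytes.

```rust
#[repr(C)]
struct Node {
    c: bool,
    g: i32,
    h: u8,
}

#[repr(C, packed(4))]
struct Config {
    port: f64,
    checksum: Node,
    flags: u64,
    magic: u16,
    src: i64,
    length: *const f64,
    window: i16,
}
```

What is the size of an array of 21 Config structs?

1092

Node: 0..1  c  (1B, 1-aligned); 1..4  -- padding (3B); 4..8  g  (4B, 4-aligned); 8..9  h  (1B, 1-aligned); 9..12  -- tail padding (3B); sizeof = 12, alignof = 4
0..8  port  (8B, 4-aligned)
8..20  checksum  (12B, 4-aligned)
20..28  flags  (8B, 4-aligned)
28..30  magic  (2B, 2-aligned)
30..32  -- padding (2B)
32..40  src  (8B, 4-aligned)
40..48  length  (8B, 4-aligned)
48..50  window  (2B, 2-aligned)
50..52  -- tail padding (2B)
sizeof = 52, alignof = 4
array of 21: 21 × 52 = 1092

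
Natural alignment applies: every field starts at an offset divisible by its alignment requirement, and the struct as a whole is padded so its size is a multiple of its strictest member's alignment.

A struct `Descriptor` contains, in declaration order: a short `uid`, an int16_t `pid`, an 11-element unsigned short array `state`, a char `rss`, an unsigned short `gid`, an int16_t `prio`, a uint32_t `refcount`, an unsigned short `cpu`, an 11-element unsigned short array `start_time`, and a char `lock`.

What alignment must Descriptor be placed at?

member alignments: uid=2, pid=2, state=2, rss=1, gid=2, prio=2, refcount=4, cpu=2, start_time=2, lock=1
max = 4

4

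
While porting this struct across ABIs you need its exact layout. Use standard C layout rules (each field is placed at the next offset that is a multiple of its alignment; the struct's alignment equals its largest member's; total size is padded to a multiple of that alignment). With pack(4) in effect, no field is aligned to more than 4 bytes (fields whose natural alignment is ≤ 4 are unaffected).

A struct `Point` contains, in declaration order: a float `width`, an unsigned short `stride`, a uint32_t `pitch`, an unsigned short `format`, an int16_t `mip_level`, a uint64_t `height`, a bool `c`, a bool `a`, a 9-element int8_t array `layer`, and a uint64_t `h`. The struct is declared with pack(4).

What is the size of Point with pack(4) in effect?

44

@0: width [4B, align 4] → 4
@4: stride [2B, align 2] → 6
+2 pad (align 4)
@8: pitch [4B, align 4] → 12
@12: format [2B, align 2] → 14
@14: mip_level [2B, align 2] → 16
@16: height [8B, align 4] → 24
@24: c [1B, align 1] → 25
@25: a [1B, align 1] → 26
@26: layer [9B, align 1] → 35
+1 pad (align 4)
@36: h [8B, align 4] → 44
size 44, align 4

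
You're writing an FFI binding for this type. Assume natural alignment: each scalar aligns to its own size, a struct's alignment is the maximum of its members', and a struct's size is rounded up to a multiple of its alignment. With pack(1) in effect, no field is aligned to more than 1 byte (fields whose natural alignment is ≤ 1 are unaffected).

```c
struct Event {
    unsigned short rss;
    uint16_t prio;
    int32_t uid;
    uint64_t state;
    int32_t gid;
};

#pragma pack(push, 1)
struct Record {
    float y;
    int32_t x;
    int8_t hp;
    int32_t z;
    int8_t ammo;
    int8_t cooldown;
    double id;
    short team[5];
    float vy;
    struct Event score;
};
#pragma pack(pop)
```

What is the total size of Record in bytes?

61 bytes

Event: @0: rss [2B, align 2] → 2; @2: prio [2B, align 2] → 4; @4: uid [4B, align 4] → 8; @8: state [8B, align 8] → 16; @16: gid [4B, align 4] → 20; +4 tail pad (align 8); size 24, align 8
@0: y [4B, align 1] → 4
@4: x [4B, align 1] → 8
@8: hp [1B, align 1] → 9
@9: z [4B, align 1] → 13
@13: ammo [1B, align 1] → 14
@14: cooldown [1B, align 1] → 15
@15: id [8B, align 1] → 23
@23: team [10B, align 1] → 33
@33: vy [4B, align 1] → 37
@37: score [24B, align 1] → 61
size 61, align 1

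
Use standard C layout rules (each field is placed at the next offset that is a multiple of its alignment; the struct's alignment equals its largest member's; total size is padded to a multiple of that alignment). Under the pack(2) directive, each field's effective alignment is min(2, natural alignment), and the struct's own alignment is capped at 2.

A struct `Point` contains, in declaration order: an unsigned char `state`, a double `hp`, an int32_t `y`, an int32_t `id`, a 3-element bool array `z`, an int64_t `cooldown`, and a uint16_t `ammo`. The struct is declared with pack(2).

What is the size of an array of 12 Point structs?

384

state at 0 (size 1, align 1) → ends 1
pad 1 to align 2 for hp
hp at 2 (size 8, align 2) → ends 10
y at 10 (size 4, align 2) → ends 14
id at 14 (size 4, align 2) → ends 18
z at 18 (size 3, align 1) → ends 21
pad 1 to align 2 for cooldown
cooldown at 22 (size 8, align 2) → ends 30
ammo at 30 (size 2, align 2) → ends 32
total 32 bytes, alignment 2
array of 12: 12 × 32 = 384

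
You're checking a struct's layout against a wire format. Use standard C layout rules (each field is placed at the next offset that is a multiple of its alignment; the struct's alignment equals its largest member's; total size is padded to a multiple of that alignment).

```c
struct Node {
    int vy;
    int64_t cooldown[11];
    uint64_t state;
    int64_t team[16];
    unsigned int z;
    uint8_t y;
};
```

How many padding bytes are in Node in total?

7

0..4  vy  (4B, 4-aligned)
4..8  -- padding (4B)
8..96  cooldown  (88B, 8-aligned)
96..104  state  (8B, 8-aligned)
104..232  team  (128B, 8-aligned)
232..236  z  (4B, 4-aligned)
236..237  y  (1B, 1-aligned)
237..240  -- tail padding (3B)
sizeof = 240, alignof = 8
data bytes 233, size 240 → padding 7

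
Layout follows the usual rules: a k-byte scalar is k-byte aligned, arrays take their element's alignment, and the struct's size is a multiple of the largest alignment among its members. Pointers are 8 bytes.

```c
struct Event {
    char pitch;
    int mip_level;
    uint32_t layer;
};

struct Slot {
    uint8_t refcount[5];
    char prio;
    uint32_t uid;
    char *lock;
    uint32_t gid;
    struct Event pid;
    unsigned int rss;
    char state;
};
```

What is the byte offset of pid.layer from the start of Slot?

Event: 0..1  pitch  (1B, 1-aligned); 1..4  -- padding (3B); 4..8  mip_level  (4B, 4-aligned); 8..12  layer  (4B, 4-aligned); sizeof = 12, alignof = 4
0..5  refcount  (5B, 1-aligned)
5..6  prio  (1B, 1-aligned)
6..8  -- padding (2B)
8..12  uid  (4B, 4-aligned)
12..16  -- padding (4B)
16..24  lock  (8B, 8-aligned)
24..28  gid  (4B, 4-aligned)
28..40  pid  (12B, 4-aligned)
within Event: layer at 8
28 + 8 = 36

36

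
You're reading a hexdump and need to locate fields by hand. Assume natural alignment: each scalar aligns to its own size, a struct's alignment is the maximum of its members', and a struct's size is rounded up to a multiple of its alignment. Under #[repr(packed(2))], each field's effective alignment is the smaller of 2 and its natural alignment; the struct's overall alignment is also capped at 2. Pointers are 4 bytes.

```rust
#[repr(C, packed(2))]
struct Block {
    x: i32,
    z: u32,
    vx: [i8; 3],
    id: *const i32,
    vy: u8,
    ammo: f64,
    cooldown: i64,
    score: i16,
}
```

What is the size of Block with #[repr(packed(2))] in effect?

x at 0 (size 4, align 2) → ends 4
z at 4 (size 4, align 2) → ends 8
vx at 8 (size 3, align 1) → ends 11
pad 1 to align 2 for id
id at 12 (size 4, align 2) → ends 16
vy at 16 (size 1, align 1) → ends 17
pad 1 to align 2 for ammo
ammo at 18 (size 8, align 2) → ends 26
cooldown at 26 (size 8, align 2) → ends 34
score at 34 (size 2, align 2) → ends 36
total 36 bytes, alignment 2

36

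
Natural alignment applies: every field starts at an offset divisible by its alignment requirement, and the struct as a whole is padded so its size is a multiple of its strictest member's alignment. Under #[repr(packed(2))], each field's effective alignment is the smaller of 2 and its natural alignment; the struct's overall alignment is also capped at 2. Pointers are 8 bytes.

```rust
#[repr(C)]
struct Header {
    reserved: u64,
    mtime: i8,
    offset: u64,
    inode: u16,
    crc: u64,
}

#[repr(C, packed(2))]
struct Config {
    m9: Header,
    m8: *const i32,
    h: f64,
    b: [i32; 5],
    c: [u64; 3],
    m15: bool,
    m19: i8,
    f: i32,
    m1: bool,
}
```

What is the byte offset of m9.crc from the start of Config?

32

Header: reserved at 0 (size 8, align 8) → ends 8; mtime at 8 (size 1, align 1) → ends 9; pad 7 to align 8 for offset; offset at 16 (size 8, align 8) → ends 24; inode at 24 (size 2, align 2) → ends 26; pad 6 to align 8 for crc; crc at 32 (size 8, align 8) → ends 40; total 40 bytes, alignment 8
m9 at 0 (size 40, align 2) → ends 40
within Header: crc at 32
0 + 32 = 32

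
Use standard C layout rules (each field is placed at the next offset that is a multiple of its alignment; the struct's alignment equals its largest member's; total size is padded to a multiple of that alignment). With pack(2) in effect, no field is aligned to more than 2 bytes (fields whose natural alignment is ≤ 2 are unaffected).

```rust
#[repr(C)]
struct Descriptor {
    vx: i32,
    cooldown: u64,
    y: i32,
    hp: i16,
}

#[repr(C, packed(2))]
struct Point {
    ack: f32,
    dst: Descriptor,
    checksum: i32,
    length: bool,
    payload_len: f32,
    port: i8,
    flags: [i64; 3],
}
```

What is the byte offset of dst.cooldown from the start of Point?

12

Descriptor: vx at 0 (size 4, align 4) → ends 4; pad 4 to align 8 for cooldown; cooldown at 8 (size 8, align 8) → ends 16; y at 16 (size 4, align 4) → ends 20; hp at 20 (size 2, align 2) → ends 22; tail pad 2 to reach multiple of 8; total 24 bytes, alignment 8
ack at 0 (size 4, align 2) → ends 4
dst at 4 (size 24, align 2) → ends 28
within Descriptor: cooldown at 8
4 + 8 = 12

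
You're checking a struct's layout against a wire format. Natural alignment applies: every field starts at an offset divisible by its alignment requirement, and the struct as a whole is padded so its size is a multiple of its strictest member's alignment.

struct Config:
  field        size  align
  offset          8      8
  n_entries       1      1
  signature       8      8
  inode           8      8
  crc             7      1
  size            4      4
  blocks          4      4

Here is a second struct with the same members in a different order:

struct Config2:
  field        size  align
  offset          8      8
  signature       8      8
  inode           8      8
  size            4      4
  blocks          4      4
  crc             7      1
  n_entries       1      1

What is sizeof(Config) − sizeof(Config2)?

8

@0: offset [8B, align 8] → 8
@8: n_entries [1B, align 1] → 9
+7 pad (align 8)
@16: signature [8B, align 8] → 24
@24: inode [8B, align 8] → 32
@32: crc [7B, align 1] → 39
+1 pad (align 4)
@40: size [4B, align 4] → 44
@44: blocks [4B, align 4] → 48
size 48, align 8
— Config2 —
@0: offset [8B, align 8] → 8
@8: signature [8B, align 8] → 16
@16: inode [8B, align 8] → 24
@24: size [4B, align 4] → 28
@28: blocks [4B, align 4] → 32
@32: crc [7B, align 1] → 39
@39: n_entries [1B, align 1] → 40
size 40, align 8
48 − 40 = 8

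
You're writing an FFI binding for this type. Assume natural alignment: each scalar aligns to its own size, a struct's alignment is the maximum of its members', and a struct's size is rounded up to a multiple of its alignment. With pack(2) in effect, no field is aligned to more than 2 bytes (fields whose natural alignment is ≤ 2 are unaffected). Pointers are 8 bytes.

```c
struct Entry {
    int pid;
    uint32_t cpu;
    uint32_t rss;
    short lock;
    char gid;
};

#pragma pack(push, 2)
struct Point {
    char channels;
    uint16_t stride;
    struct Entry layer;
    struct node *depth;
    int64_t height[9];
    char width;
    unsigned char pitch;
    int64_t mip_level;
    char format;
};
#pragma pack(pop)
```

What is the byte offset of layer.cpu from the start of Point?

8

Entry: pid at 0 (size 4, align 4) → ends 4; cpu at 4 (size 4, align 4) → ends 8; rss at 8 (size 4, align 4) → ends 12; lock at 12 (size 2, align 2) → ends 14; gid at 14 (size 1, align 1) → ends 15; tail pad 1 to reach multiple of 4; total 16 bytes, alignment 4
channels at 0 (size 1, align 1) → ends 1
pad 1 to align 2 for stride
stride at 2 (size 2, align 2) → ends 4
layer at 4 (size 16, align 2) → ends 20
within Entry: cpu at 4
4 + 4 = 8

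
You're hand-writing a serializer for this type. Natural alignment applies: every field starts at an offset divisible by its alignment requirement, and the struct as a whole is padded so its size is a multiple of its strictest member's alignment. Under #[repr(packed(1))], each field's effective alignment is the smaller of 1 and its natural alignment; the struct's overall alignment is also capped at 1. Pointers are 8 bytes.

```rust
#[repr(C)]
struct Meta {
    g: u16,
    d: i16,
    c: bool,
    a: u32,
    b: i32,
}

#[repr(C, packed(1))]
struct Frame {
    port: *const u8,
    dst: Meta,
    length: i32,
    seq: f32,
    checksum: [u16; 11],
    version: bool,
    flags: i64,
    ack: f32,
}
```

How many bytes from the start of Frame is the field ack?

Meta: 0..2  g  (2B, 2-aligned); 2..4  d  (2B, 2-aligned); 4..5  c  (1B, 1-aligned); 5..8  -- padding (3B); 8..12  a  (4B, 4-aligned); 12..16  b  (4B, 4-aligned); sizeof = 16, alignof = 4
0..8  port  (8B, 1-aligned)
8..24  dst  (16B, 1-aligned)
24..28  length  (4B, 1-aligned)
28..32  seq  (4B, 1-aligned)
32..54  checksum  (22B, 1-aligned)
54..55  version  (1B, 1-aligned)
55..63  flags  (8B, 1-aligned)
63..67  ack  (4B, 1-aligned)

63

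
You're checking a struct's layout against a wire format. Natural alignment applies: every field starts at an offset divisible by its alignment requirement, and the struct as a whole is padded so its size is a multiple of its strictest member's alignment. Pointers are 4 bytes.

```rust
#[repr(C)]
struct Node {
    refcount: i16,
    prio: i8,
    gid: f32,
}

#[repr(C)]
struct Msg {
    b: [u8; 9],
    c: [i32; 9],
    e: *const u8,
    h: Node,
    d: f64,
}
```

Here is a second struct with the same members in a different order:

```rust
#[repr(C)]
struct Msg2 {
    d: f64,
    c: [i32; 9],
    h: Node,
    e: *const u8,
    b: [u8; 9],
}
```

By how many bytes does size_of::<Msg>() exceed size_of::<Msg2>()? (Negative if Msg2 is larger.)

0

Node: @0: refcount [2B, align 2] → 2; @2: prio [1B, align 1] → 3; +1 pad (align 4); @4: gid [4B, align 4] → 8; size 8, align 4
@0: b [9B, align 1] → 9
+3 pad (align 4)
@12: c [36B, align 4] → 48
@48: e [4B, align 4] → 52
@52: h [8B, align 4] → 60
+4 pad (align 8)
@64: d [8B, align 8] → 72
size 72, align 8
— Msg2 —
@0: d [8B, align 8] → 8
@8: c [36B, align 4] → 44
@44: h [8B, align 4] → 52
@52: e [4B, align 4] → 56
@56: b [9B, align 1] → 65
+7 tail pad (align 8)
size 72, align 8
72 − 72 = 0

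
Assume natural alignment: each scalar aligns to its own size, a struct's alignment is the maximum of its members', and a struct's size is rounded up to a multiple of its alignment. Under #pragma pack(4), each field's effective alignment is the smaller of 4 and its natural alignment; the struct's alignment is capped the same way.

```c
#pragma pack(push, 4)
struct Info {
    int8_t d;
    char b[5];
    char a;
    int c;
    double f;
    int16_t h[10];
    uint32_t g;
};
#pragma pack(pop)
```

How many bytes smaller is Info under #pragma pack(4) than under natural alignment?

4

natural layout:
  d at 0 (size 1, align 1) → ends 1
  b at 1 (size 5, align 1) → ends 6
  a at 6 (size 1, align 1) → ends 7
  pad 1 to align 4 for c
  c at 8 (size 4, align 4) → ends 12
  pad 4 to align 8 for f
  f at 16 (size 8, align 8) → ends 24
  h at 24 (size 20, align 2) → ends 44
  g at 44 (size 4, align 4) → ends 48
  total 48 bytes, alignment 8
packed(4) layout:
  d at 0 (size 1, align 1) → ends 1
  b at 1 (size 5, align 1) → ends 6
  a at 6 (size 1, align 1) → ends 7
  pad 1 to align 4 for c
  c at 8 (size 4, align 4) → ends 12
  f at 12 (size 8, align 4) → ends 20
  h at 20 (size 20, align 2) → ends 40
  g at 40 (size 4, align 4) → ends 44
  total 44 bytes, alignment 4
48 − 44 = 4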